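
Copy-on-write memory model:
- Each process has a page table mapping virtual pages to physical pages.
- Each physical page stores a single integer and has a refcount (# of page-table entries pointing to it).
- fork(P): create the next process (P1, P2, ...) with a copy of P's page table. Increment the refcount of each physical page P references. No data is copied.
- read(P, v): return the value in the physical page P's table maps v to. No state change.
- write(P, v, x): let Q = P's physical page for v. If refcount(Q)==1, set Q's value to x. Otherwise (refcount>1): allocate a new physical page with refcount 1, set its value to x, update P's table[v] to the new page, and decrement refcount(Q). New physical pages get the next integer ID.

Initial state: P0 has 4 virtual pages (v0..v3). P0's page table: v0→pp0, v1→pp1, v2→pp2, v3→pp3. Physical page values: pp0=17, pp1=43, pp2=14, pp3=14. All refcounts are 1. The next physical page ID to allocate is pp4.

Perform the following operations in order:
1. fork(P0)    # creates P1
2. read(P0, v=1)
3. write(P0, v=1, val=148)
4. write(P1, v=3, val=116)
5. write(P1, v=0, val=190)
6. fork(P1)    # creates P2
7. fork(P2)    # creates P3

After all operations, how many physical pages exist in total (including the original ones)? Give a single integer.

Op 1: fork(P0) -> P1. 4 ppages; refcounts: pp0:2 pp1:2 pp2:2 pp3:2
Op 2: read(P0, v1) -> 43. No state change.
Op 3: write(P0, v1, 148). refcount(pp1)=2>1 -> COPY to pp4. 5 ppages; refcounts: pp0:2 pp1:1 pp2:2 pp3:2 pp4:1
Op 4: write(P1, v3, 116). refcount(pp3)=2>1 -> COPY to pp5. 6 ppages; refcounts: pp0:2 pp1:1 pp2:2 pp3:1 pp4:1 pp5:1
Op 5: write(P1, v0, 190). refcount(pp0)=2>1 -> COPY to pp6. 7 ppages; refcounts: pp0:1 pp1:1 pp2:2 pp3:1 pp4:1 pp5:1 pp6:1
Op 6: fork(P1) -> P2. 7 ppages; refcounts: pp0:1 pp1:2 pp2:3 pp3:1 pp4:1 pp5:2 pp6:2
Op 7: fork(P2) -> P3. 7 ppages; refcounts: pp0:1 pp1:3 pp2:4 pp3:1 pp4:1 pp5:3 pp6:3

Answer: 7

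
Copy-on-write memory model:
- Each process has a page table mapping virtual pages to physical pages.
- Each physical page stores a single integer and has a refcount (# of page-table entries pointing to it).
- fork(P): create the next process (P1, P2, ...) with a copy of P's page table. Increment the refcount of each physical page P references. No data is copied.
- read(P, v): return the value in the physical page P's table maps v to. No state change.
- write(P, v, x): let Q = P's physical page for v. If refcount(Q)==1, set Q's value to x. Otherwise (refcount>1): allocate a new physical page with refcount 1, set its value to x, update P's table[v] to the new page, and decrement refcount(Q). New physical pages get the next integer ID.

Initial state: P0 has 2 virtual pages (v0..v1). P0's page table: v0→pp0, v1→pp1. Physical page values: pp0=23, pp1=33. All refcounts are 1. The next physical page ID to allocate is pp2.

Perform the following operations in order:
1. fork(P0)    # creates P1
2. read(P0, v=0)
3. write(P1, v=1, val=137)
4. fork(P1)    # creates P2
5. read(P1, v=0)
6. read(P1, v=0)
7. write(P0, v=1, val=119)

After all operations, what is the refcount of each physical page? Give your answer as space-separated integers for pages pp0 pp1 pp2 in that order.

Op 1: fork(P0) -> P1. 2 ppages; refcounts: pp0:2 pp1:2
Op 2: read(P0, v0) -> 23. No state change.
Op 3: write(P1, v1, 137). refcount(pp1)=2>1 -> COPY to pp2. 3 ppages; refcounts: pp0:2 pp1:1 pp2:1
Op 4: fork(P1) -> P2. 3 ppages; refcounts: pp0:3 pp1:1 pp2:2
Op 5: read(P1, v0) -> 23. No state change.
Op 6: read(P1, v0) -> 23. No state change.
Op 7: write(P0, v1, 119). refcount(pp1)=1 -> write in place. 3 ppages; refcounts: pp0:3 pp1:1 pp2:2

Answer: 3 1 2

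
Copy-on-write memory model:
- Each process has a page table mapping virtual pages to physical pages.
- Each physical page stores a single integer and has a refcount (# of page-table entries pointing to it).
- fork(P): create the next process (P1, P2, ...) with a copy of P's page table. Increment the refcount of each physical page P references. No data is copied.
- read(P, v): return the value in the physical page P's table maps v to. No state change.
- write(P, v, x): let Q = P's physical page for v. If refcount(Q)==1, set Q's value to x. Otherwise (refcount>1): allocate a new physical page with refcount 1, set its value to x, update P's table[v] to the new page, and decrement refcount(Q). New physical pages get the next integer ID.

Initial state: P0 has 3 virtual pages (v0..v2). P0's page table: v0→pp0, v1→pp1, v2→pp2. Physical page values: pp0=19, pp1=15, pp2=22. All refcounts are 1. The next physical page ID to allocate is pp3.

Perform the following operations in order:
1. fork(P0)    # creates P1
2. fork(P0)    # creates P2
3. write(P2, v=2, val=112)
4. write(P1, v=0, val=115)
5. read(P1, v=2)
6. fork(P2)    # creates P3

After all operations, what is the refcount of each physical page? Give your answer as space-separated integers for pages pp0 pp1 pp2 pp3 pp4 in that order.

Op 1: fork(P0) -> P1. 3 ppages; refcounts: pp0:2 pp1:2 pp2:2
Op 2: fork(P0) -> P2. 3 ppages; refcounts: pp0:3 pp1:3 pp2:3
Op 3: write(P2, v2, 112). refcount(pp2)=3>1 -> COPY to pp3. 4 ppages; refcounts: pp0:3 pp1:3 pp2:2 pp3:1
Op 4: write(P1, v0, 115). refcount(pp0)=3>1 -> COPY to pp4. 5 ppages; refcounts: pp0:2 pp1:3 pp2:2 pp3:1 pp4:1
Op 5: read(P1, v2) -> 22. No state change.
Op 6: fork(P2) -> P3. 5 ppages; refcounts: pp0:3 pp1:4 pp2:2 pp3:2 pp4:1

Answer: 3 4 2 2 1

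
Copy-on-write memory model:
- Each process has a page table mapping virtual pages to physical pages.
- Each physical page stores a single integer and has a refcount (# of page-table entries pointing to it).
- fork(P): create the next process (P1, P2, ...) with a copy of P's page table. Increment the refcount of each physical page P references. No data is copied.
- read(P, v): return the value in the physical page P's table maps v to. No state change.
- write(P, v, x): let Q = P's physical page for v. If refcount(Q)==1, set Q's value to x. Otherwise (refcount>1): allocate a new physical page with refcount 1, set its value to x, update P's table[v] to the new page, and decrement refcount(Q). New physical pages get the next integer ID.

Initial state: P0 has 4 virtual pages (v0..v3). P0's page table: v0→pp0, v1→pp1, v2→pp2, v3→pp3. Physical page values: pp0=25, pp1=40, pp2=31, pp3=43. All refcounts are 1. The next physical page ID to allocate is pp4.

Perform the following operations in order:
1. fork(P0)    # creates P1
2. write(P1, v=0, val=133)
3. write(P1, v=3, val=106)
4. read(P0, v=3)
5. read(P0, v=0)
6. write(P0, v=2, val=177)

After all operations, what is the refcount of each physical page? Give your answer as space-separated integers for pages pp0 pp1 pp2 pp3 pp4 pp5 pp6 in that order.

Op 1: fork(P0) -> P1. 4 ppages; refcounts: pp0:2 pp1:2 pp2:2 pp3:2
Op 2: write(P1, v0, 133). refcount(pp0)=2>1 -> COPY to pp4. 5 ppages; refcounts: pp0:1 pp1:2 pp2:2 pp3:2 pp4:1
Op 3: write(P1, v3, 106). refcount(pp3)=2>1 -> COPY to pp5. 6 ppages; refcounts: pp0:1 pp1:2 pp2:2 pp3:1 pp4:1 pp5:1
Op 4: read(P0, v3) -> 43. No state change.
Op 5: read(P0, v0) -> 25. No state change.
Op 6: write(P0, v2, 177). refcount(pp2)=2>1 -> COPY to pp6. 7 ppages; refcounts: pp0:1 pp1:2 pp2:1 pp3:1 pp4:1 pp5:1 pp6:1

Answer: 1 2 1 1 1 1 1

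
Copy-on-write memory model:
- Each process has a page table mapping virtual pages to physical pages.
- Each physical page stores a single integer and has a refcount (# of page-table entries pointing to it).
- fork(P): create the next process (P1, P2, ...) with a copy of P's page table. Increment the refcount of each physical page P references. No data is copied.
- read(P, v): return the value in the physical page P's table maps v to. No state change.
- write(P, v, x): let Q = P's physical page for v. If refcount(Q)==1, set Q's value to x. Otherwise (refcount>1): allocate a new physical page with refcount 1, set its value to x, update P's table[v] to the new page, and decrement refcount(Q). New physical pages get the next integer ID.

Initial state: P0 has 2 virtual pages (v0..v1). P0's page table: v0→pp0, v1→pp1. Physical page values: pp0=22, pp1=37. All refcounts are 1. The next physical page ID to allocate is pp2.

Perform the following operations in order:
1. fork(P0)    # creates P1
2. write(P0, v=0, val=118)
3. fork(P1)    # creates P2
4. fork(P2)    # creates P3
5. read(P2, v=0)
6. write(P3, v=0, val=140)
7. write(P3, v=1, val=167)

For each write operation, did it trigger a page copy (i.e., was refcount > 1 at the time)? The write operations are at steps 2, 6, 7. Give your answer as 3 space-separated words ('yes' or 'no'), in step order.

Op 1: fork(P0) -> P1. 2 ppages; refcounts: pp0:2 pp1:2
Op 2: write(P0, v0, 118). refcount(pp0)=2>1 -> COPY to pp2. 3 ppages; refcounts: pp0:1 pp1:2 pp2:1
Op 3: fork(P1) -> P2. 3 ppages; refcounts: pp0:2 pp1:3 pp2:1
Op 4: fork(P2) -> P3. 3 ppages; refcounts: pp0:3 pp1:4 pp2:1
Op 5: read(P2, v0) -> 22. No state change.
Op 6: write(P3, v0, 140). refcount(pp0)=3>1 -> COPY to pp3. 4 ppages; refcounts: pp0:2 pp1:4 pp2:1 pp3:1
Op 7: write(P3, v1, 167). refcount(pp1)=4>1 -> COPY to pp4. 5 ppages; refcounts: pp0:2 pp1:3 pp2:1 pp3:1 pp4:1

yes yes yes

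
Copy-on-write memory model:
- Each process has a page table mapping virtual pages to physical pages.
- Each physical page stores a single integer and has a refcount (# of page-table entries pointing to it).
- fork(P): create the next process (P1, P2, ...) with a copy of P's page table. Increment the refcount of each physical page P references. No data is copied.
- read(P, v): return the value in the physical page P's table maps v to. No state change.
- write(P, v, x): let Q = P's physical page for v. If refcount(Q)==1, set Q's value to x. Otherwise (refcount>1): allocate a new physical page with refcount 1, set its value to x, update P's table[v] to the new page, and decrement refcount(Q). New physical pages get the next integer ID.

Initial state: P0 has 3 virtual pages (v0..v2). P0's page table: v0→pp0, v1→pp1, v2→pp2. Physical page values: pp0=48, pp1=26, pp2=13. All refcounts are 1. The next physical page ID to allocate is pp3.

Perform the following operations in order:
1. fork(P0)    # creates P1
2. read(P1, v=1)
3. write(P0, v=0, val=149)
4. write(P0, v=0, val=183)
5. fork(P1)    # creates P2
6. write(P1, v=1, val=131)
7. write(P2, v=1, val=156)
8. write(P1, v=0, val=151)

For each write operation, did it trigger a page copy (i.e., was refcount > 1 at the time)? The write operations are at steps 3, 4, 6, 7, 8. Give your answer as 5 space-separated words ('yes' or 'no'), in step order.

Op 1: fork(P0) -> P1. 3 ppages; refcounts: pp0:2 pp1:2 pp2:2
Op 2: read(P1, v1) -> 26. No state change.
Op 3: write(P0, v0, 149). refcount(pp0)=2>1 -> COPY to pp3. 4 ppages; refcounts: pp0:1 pp1:2 pp2:2 pp3:1
Op 4: write(P0, v0, 183). refcount(pp3)=1 -> write in place. 4 ppages; refcounts: pp0:1 pp1:2 pp2:2 pp3:1
Op 5: fork(P1) -> P2. 4 ppages; refcounts: pp0:2 pp1:3 pp2:3 pp3:1
Op 6: write(P1, v1, 131). refcount(pp1)=3>1 -> COPY to pp4. 5 ppages; refcounts: pp0:2 pp1:2 pp2:3 pp3:1 pp4:1
Op 7: write(P2, v1, 156). refcount(pp1)=2>1 -> COPY to pp5. 6 ppages; refcounts: pp0:2 pp1:1 pp2:3 pp3:1 pp4:1 pp5:1
Op 8: write(P1, v0, 151). refcount(pp0)=2>1 -> COPY to pp6. 7 ppages; refcounts: pp0:1 pp1:1 pp2:3 pp3:1 pp4:1 pp5:1 pp6:1

yes no yes yes yes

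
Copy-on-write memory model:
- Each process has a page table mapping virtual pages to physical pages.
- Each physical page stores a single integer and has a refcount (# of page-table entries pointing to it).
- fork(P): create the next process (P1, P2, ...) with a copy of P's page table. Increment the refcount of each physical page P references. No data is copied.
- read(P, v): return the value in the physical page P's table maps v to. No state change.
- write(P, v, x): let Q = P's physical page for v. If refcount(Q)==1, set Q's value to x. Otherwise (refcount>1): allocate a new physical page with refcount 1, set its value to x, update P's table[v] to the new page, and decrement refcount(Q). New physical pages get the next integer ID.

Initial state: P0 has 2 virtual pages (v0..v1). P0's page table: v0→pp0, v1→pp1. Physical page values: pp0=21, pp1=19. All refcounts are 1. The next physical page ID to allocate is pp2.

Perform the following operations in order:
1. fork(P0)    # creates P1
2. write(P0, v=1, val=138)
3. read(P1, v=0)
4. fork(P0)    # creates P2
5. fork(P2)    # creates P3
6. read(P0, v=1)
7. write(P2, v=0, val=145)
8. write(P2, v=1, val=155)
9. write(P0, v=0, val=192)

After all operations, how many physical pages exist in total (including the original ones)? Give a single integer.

Answer: 6

Derivation:
Op 1: fork(P0) -> P1. 2 ppages; refcounts: pp0:2 pp1:2
Op 2: write(P0, v1, 138). refcount(pp1)=2>1 -> COPY to pp2. 3 ppages; refcounts: pp0:2 pp1:1 pp2:1
Op 3: read(P1, v0) -> 21. No state change.
Op 4: fork(P0) -> P2. 3 ppages; refcounts: pp0:3 pp1:1 pp2:2
Op 5: fork(P2) -> P3. 3 ppages; refcounts: pp0:4 pp1:1 pp2:3
Op 6: read(P0, v1) -> 138. No state change.
Op 7: write(P2, v0, 145). refcount(pp0)=4>1 -> COPY to pp3. 4 ppages; refcounts: pp0:3 pp1:1 pp2:3 pp3:1
Op 8: write(P2, v1, 155). refcount(pp2)=3>1 -> COPY to pp4. 5 ppages; refcounts: pp0:3 pp1:1 pp2:2 pp3:1 pp4:1
Op 9: write(P0, v0, 192). refcount(pp0)=3>1 -> COPY to pp5. 6 ppages; refcounts: pp0:2 pp1:1 pp2:2 pp3:1 pp4:1 pp5:1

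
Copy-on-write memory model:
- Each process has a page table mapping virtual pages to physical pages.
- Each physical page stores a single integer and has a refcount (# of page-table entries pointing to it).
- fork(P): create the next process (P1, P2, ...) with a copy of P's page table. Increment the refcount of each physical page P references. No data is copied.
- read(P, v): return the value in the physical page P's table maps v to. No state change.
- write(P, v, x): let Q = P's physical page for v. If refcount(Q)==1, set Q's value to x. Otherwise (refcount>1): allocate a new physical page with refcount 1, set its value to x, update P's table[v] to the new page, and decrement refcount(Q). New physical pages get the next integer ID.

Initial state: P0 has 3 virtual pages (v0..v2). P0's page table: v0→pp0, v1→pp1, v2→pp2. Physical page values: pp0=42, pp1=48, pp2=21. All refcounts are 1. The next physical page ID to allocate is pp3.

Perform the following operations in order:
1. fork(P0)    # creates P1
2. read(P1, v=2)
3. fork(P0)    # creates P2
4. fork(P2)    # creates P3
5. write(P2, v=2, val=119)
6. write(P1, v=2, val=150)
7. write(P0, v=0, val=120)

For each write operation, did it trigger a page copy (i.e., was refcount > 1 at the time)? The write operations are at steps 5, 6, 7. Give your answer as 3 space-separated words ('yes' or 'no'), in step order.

Op 1: fork(P0) -> P1. 3 ppages; refcounts: pp0:2 pp1:2 pp2:2
Op 2: read(P1, v2) -> 21. No state change.
Op 3: fork(P0) -> P2. 3 ppages; refcounts: pp0:3 pp1:3 pp2:3
Op 4: fork(P2) -> P3. 3 ppages; refcounts: pp0:4 pp1:4 pp2:4
Op 5: write(P2, v2, 119). refcount(pp2)=4>1 -> COPY to pp3. 4 ppages; refcounts: pp0:4 pp1:4 pp2:3 pp3:1
Op 6: write(P1, v2, 150). refcount(pp2)=3>1 -> COPY to pp4. 5 ppages; refcounts: pp0:4 pp1:4 pp2:2 pp3:1 pp4:1
Op 7: write(P0, v0, 120). refcount(pp0)=4>1 -> COPY to pp5. 6 ppages; refcounts: pp0:3 pp1:4 pp2:2 pp3:1 pp4:1 pp5:1

yes yes yes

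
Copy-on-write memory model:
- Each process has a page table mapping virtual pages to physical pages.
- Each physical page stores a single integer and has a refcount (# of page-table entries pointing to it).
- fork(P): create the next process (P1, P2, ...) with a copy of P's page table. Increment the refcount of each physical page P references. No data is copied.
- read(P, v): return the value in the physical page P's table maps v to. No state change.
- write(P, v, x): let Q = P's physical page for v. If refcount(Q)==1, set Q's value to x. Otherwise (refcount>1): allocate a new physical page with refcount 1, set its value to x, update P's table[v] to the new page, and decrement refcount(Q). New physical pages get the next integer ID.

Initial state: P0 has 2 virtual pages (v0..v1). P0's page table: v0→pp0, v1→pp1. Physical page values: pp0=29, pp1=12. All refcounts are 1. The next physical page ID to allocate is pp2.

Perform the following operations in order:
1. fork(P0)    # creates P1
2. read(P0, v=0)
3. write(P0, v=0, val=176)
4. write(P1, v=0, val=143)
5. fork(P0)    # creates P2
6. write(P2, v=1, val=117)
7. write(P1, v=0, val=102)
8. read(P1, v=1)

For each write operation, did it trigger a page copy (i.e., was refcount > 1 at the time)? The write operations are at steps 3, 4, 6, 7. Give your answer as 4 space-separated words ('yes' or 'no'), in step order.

Op 1: fork(P0) -> P1. 2 ppages; refcounts: pp0:2 pp1:2
Op 2: read(P0, v0) -> 29. No state change.
Op 3: write(P0, v0, 176). refcount(pp0)=2>1 -> COPY to pp2. 3 ppages; refcounts: pp0:1 pp1:2 pp2:1
Op 4: write(P1, v0, 143). refcount(pp0)=1 -> write in place. 3 ppages; refcounts: pp0:1 pp1:2 pp2:1
Op 5: fork(P0) -> P2. 3 ppages; refcounts: pp0:1 pp1:3 pp2:2
Op 6: write(P2, v1, 117). refcount(pp1)=3>1 -> COPY to pp3. 4 ppages; refcounts: pp0:1 pp1:2 pp2:2 pp3:1
Op 7: write(P1, v0, 102). refcount(pp0)=1 -> write in place. 4 ppages; refcounts: pp0:1 pp1:2 pp2:2 pp3:1
Op 8: read(P1, v1) -> 12. No state change.

yes no yes no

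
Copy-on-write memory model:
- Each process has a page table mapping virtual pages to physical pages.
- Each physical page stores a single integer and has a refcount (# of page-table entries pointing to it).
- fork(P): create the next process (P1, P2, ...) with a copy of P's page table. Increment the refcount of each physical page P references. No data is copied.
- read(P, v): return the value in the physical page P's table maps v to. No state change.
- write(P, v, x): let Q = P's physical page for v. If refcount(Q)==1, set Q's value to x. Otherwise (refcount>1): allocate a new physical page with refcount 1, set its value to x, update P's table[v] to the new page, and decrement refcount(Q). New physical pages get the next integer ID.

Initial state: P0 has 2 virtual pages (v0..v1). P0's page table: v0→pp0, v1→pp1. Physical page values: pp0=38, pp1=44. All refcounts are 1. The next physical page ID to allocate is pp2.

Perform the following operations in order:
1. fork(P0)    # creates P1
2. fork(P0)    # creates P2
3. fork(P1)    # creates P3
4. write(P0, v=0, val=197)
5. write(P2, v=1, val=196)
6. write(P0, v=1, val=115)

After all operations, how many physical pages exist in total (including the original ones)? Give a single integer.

Answer: 5

Derivation:
Op 1: fork(P0) -> P1. 2 ppages; refcounts: pp0:2 pp1:2
Op 2: fork(P0) -> P2. 2 ppages; refcounts: pp0:3 pp1:3
Op 3: fork(P1) -> P3. 2 ppages; refcounts: pp0:4 pp1:4
Op 4: write(P0, v0, 197). refcount(pp0)=4>1 -> COPY to pp2. 3 ppages; refcounts: pp0:3 pp1:4 pp2:1
Op 5: write(P2, v1, 196). refcount(pp1)=4>1 -> COPY to pp3. 4 ppages; refcounts: pp0:3 pp1:3 pp2:1 pp3:1
Op 6: write(P0, v1, 115). refcount(pp1)=3>1 -> COPY to pp4. 5 ppages; refcounts: pp0:3 pp1:2 pp2:1 pp3:1 pp4:1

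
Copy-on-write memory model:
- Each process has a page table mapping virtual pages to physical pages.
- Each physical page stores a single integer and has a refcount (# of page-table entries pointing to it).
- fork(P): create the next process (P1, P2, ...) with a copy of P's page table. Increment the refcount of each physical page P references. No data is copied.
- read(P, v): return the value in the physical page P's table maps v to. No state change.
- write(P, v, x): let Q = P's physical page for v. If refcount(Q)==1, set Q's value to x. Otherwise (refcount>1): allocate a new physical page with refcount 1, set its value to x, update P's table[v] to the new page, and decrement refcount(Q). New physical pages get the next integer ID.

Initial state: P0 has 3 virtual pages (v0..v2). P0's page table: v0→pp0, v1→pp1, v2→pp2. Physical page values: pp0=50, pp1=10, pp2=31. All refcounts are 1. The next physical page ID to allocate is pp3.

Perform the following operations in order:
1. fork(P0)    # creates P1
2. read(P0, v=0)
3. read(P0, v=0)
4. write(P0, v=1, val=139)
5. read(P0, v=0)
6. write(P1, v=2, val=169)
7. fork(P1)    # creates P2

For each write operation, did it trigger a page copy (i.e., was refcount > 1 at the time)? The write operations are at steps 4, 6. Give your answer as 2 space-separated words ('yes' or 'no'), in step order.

Op 1: fork(P0) -> P1. 3 ppages; refcounts: pp0:2 pp1:2 pp2:2
Op 2: read(P0, v0) -> 50. No state change.
Op 3: read(P0, v0) -> 50. No state change.
Op 4: write(P0, v1, 139). refcount(pp1)=2>1 -> COPY to pp3. 4 ppages; refcounts: pp0:2 pp1:1 pp2:2 pp3:1
Op 5: read(P0, v0) -> 50. No state change.
Op 6: write(P1, v2, 169). refcount(pp2)=2>1 -> COPY to pp4. 5 ppages; refcounts: pp0:2 pp1:1 pp2:1 pp3:1 pp4:1
Op 7: fork(P1) -> P2. 5 ppages; refcounts: pp0:3 pp1:2 pp2:1 pp3:1 pp4:2

yes yes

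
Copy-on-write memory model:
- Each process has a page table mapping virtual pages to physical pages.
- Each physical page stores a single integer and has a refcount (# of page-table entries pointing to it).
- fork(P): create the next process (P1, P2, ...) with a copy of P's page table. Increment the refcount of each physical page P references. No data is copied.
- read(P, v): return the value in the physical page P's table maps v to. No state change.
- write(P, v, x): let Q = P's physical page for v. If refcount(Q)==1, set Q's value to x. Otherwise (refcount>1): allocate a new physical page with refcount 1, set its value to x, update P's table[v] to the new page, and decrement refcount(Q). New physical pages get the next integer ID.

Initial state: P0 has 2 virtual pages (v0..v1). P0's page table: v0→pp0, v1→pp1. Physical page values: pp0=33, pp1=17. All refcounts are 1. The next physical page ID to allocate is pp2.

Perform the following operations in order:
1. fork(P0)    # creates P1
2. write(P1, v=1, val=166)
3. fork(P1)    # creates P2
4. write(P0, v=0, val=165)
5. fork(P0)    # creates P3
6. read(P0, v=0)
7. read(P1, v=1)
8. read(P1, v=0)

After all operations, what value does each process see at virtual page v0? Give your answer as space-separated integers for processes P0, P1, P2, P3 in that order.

Answer: 165 33 33 165

Derivation:
Op 1: fork(P0) -> P1. 2 ppages; refcounts: pp0:2 pp1:2
Op 2: write(P1, v1, 166). refcount(pp1)=2>1 -> COPY to pp2. 3 ppages; refcounts: pp0:2 pp1:1 pp2:1
Op 3: fork(P1) -> P2. 3 ppages; refcounts: pp0:3 pp1:1 pp2:2
Op 4: write(P0, v0, 165). refcount(pp0)=3>1 -> COPY to pp3. 4 ppages; refcounts: pp0:2 pp1:1 pp2:2 pp3:1
Op 5: fork(P0) -> P3. 4 ppages; refcounts: pp0:2 pp1:2 pp2:2 pp3:2
Op 6: read(P0, v0) -> 165. No state change.
Op 7: read(P1, v1) -> 166. No state change.
Op 8: read(P1, v0) -> 33. No state change.
P0: v0 -> pp3 = 165
P1: v0 -> pp0 = 33
P2: v0 -> pp0 = 33
P3: v0 -> pp3 = 165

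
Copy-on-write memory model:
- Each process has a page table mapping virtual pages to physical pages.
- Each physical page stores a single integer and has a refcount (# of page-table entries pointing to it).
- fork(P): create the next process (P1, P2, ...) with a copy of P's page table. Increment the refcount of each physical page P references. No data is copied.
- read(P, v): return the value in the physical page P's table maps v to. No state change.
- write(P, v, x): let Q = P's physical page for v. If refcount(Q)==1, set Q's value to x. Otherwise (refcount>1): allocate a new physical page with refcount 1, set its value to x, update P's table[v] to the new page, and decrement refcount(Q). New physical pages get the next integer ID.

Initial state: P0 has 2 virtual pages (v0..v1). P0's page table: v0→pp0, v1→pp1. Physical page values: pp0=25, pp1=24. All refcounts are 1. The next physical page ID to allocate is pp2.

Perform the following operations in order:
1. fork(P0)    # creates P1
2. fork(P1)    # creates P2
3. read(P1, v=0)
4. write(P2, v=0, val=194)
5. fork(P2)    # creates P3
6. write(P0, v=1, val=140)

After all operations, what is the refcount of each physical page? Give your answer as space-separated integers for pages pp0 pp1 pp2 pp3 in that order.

Op 1: fork(P0) -> P1. 2 ppages; refcounts: pp0:2 pp1:2
Op 2: fork(P1) -> P2. 2 ppages; refcounts: pp0:3 pp1:3
Op 3: read(P1, v0) -> 25. No state change.
Op 4: write(P2, v0, 194). refcount(pp0)=3>1 -> COPY to pp2. 3 ppages; refcounts: pp0:2 pp1:3 pp2:1
Op 5: fork(P2) -> P3. 3 ppages; refcounts: pp0:2 pp1:4 pp2:2
Op 6: write(P0, v1, 140). refcount(pp1)=4>1 -> COPY to pp3. 4 ppages; refcounts: pp0:2 pp1:3 pp2:2 pp3:1

Answer: 2 3 2 1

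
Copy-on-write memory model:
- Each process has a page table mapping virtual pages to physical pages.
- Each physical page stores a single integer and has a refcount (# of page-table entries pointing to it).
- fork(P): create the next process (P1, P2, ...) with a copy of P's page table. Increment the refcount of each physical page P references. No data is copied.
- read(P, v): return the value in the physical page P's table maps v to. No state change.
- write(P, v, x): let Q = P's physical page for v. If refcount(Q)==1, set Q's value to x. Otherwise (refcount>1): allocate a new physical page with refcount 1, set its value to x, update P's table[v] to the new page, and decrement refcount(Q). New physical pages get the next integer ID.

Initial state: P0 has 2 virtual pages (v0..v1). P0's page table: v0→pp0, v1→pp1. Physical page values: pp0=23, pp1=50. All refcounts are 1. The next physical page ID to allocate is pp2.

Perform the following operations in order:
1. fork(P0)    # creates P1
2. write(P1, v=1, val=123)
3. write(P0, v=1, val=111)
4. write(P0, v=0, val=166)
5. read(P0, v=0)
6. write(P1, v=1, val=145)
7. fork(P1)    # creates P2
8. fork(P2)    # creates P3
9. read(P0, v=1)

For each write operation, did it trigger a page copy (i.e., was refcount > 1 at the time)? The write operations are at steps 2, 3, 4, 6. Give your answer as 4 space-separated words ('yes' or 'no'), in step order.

Op 1: fork(P0) -> P1. 2 ppages; refcounts: pp0:2 pp1:2
Op 2: write(P1, v1, 123). refcount(pp1)=2>1 -> COPY to pp2. 3 ppages; refcounts: pp0:2 pp1:1 pp2:1
Op 3: write(P0, v1, 111). refcount(pp1)=1 -> write in place. 3 ppages; refcounts: pp0:2 pp1:1 pp2:1
Op 4: write(P0, v0, 166). refcount(pp0)=2>1 -> COPY to pp3. 4 ppages; refcounts: pp0:1 pp1:1 pp2:1 pp3:1
Op 5: read(P0, v0) -> 166. No state change.
Op 6: write(P1, v1, 145). refcount(pp2)=1 -> write in place. 4 ppages; refcounts: pp0:1 pp1:1 pp2:1 pp3:1
Op 7: fork(P1) -> P2. 4 ppages; refcounts: pp0:2 pp1:1 pp2:2 pp3:1
Op 8: fork(P2) -> P3. 4 ppages; refcounts: pp0:3 pp1:1 pp2:3 pp3:1
Op 9: read(P0, v1) -> 111. No state change.

yes no yes no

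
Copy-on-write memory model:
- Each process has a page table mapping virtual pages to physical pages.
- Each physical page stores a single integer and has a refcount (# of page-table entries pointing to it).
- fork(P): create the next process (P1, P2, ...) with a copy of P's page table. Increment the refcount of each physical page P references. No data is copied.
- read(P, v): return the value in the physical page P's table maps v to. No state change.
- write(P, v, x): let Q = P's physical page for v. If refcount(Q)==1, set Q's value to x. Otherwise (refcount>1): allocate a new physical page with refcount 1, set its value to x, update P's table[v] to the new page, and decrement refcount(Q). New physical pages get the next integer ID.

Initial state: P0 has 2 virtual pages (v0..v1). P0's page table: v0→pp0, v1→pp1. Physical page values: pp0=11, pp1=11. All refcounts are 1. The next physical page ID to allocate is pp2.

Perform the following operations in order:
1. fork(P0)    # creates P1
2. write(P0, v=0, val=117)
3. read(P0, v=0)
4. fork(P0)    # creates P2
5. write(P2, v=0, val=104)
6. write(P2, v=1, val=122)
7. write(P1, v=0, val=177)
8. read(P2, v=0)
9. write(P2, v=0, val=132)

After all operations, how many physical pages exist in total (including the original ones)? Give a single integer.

Op 1: fork(P0) -> P1. 2 ppages; refcounts: pp0:2 pp1:2
Op 2: write(P0, v0, 117). refcount(pp0)=2>1 -> COPY to pp2. 3 ppages; refcounts: pp0:1 pp1:2 pp2:1
Op 3: read(P0, v0) -> 117. No state change.
Op 4: fork(P0) -> P2. 3 ppages; refcounts: pp0:1 pp1:3 pp2:2
Op 5: write(P2, v0, 104). refcount(pp2)=2>1 -> COPY to pp3. 4 ppages; refcounts: pp0:1 pp1:3 pp2:1 pp3:1
Op 6: write(P2, v1, 122). refcount(pp1)=3>1 -> COPY to pp4. 5 ppages; refcounts: pp0:1 pp1:2 pp2:1 pp3:1 pp4:1
Op 7: write(P1, v0, 177). refcount(pp0)=1 -> write in place. 5 ppages; refcounts: pp0:1 pp1:2 pp2:1 pp3:1 pp4:1
Op 8: read(P2, v0) -> 104. No state change.
Op 9: write(P2, v0, 132). refcount(pp3)=1 -> write in place. 5 ppages; refcounts: pp0:1 pp1:2 pp2:1 pp3:1 pp4:1

Answer: 5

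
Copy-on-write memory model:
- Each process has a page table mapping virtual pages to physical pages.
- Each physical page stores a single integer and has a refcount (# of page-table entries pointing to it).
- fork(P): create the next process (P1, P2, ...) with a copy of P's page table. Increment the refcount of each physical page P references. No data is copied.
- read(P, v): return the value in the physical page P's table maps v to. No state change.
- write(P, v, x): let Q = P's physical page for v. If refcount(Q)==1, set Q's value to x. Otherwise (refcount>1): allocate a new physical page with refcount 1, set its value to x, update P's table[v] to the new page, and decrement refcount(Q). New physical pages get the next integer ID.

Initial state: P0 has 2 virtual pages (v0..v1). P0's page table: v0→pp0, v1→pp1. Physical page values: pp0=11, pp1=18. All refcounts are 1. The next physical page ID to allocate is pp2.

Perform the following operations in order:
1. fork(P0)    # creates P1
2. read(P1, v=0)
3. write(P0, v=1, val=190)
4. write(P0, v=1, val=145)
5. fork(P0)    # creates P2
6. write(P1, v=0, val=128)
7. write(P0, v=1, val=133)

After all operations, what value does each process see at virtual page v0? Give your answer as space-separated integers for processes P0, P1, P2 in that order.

Op 1: fork(P0) -> P1. 2 ppages; refcounts: pp0:2 pp1:2
Op 2: read(P1, v0) -> 11. No state change.
Op 3: write(P0, v1, 190). refcount(pp1)=2>1 -> COPY to pp2. 3 ppages; refcounts: pp0:2 pp1:1 pp2:1
Op 4: write(P0, v1, 145). refcount(pp2)=1 -> write in place. 3 ppages; refcounts: pp0:2 pp1:1 pp2:1
Op 5: fork(P0) -> P2. 3 ppages; refcounts: pp0:3 pp1:1 pp2:2
Op 6: write(P1, v0, 128). refcount(pp0)=3>1 -> COPY to pp3. 4 ppages; refcounts: pp0:2 pp1:1 pp2:2 pp3:1
Op 7: write(P0, v1, 133). refcount(pp2)=2>1 -> COPY to pp4. 5 ppages; refcounts: pp0:2 pp1:1 pp2:1 pp3:1 pp4:1
P0: v0 -> pp0 = 11
P1: v0 -> pp3 = 128
P2: v0 -> pp0 = 11

Answer: 11 128 11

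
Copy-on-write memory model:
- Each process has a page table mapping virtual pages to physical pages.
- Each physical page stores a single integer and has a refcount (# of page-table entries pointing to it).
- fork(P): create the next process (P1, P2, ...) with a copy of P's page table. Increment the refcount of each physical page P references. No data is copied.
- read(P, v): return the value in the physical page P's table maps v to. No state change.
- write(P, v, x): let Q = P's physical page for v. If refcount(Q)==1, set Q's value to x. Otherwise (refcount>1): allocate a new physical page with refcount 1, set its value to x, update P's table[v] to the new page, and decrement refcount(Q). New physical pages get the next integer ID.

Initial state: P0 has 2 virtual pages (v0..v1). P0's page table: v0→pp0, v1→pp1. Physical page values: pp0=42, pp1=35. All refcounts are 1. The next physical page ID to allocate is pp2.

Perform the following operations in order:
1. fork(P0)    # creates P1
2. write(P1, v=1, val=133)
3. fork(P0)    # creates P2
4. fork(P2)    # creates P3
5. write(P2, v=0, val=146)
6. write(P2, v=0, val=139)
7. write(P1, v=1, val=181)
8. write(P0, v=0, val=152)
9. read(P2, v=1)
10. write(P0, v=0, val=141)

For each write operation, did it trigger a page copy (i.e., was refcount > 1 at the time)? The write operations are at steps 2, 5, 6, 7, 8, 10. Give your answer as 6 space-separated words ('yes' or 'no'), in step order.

Op 1: fork(P0) -> P1. 2 ppages; refcounts: pp0:2 pp1:2
Op 2: write(P1, v1, 133). refcount(pp1)=2>1 -> COPY to pp2. 3 ppages; refcounts: pp0:2 pp1:1 pp2:1
Op 3: fork(P0) -> P2. 3 ppages; refcounts: pp0:3 pp1:2 pp2:1
Op 4: fork(P2) -> P3. 3 ppages; refcounts: pp0:4 pp1:3 pp2:1
Op 5: write(P2, v0, 146). refcount(pp0)=4>1 -> COPY to pp3. 4 ppages; refcounts: pp0:3 pp1:3 pp2:1 pp3:1
Op 6: write(P2, v0, 139). refcount(pp3)=1 -> write in place. 4 ppages; refcounts: pp0:3 pp1:3 pp2:1 pp3:1
Op 7: write(P1, v1, 181). refcount(pp2)=1 -> write in place. 4 ppages; refcounts: pp0:3 pp1:3 pp2:1 pp3:1
Op 8: write(P0, v0, 152). refcount(pp0)=3>1 -> COPY to pp4. 5 ppages; refcounts: pp0:2 pp1:3 pp2:1 pp3:1 pp4:1
Op 9: read(P2, v1) -> 35. No state change.
Op 10: write(P0, v0, 141). refcount(pp4)=1 -> write in place. 5 ppages; refcounts: pp0:2 pp1:3 pp2:1 pp3:1 pp4:1

yes yes no no yes no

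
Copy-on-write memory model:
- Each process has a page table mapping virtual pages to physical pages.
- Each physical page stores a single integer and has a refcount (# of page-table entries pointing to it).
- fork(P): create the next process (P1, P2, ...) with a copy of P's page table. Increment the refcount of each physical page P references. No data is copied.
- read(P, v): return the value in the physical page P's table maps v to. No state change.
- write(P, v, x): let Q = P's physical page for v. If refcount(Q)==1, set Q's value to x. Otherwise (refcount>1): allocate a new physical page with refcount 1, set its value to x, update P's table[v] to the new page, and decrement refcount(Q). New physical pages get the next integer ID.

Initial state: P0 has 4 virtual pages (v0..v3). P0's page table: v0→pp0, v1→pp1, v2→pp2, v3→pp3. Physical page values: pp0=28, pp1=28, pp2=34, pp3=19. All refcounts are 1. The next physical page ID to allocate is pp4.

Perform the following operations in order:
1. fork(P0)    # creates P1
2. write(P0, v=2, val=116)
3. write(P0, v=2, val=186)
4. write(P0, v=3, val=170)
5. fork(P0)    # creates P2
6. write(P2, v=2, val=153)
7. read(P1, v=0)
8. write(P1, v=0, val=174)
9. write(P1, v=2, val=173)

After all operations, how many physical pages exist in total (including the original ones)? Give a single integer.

Op 1: fork(P0) -> P1. 4 ppages; refcounts: pp0:2 pp1:2 pp2:2 pp3:2
Op 2: write(P0, v2, 116). refcount(pp2)=2>1 -> COPY to pp4. 5 ppages; refcounts: pp0:2 pp1:2 pp2:1 pp3:2 pp4:1
Op 3: write(P0, v2, 186). refcount(pp4)=1 -> write in place. 5 ppages; refcounts: pp0:2 pp1:2 pp2:1 pp3:2 pp4:1
Op 4: write(P0, v3, 170). refcount(pp3)=2>1 -> COPY to pp5. 6 ppages; refcounts: pp0:2 pp1:2 pp2:1 pp3:1 pp4:1 pp5:1
Op 5: fork(P0) -> P2. 6 ppages; refcounts: pp0:3 pp1:3 pp2:1 pp3:1 pp4:2 pp5:2
Op 6: write(P2, v2, 153). refcount(pp4)=2>1 -> COPY to pp6. 7 ppages; refcounts: pp0:3 pp1:3 pp2:1 pp3:1 pp4:1 pp5:2 pp6:1
Op 7: read(P1, v0) -> 28. No state change.
Op 8: write(P1, v0, 174). refcount(pp0)=3>1 -> COPY to pp7. 8 ppages; refcounts: pp0:2 pp1:3 pp2:1 pp3:1 pp4:1 pp5:2 pp6:1 pp7:1
Op 9: write(P1, v2, 173). refcount(pp2)=1 -> write in place. 8 ppages; refcounts: pp0:2 pp1:3 pp2:1 pp3:1 pp4:1 pp5:2 pp6:1 pp7:1

Answer: 8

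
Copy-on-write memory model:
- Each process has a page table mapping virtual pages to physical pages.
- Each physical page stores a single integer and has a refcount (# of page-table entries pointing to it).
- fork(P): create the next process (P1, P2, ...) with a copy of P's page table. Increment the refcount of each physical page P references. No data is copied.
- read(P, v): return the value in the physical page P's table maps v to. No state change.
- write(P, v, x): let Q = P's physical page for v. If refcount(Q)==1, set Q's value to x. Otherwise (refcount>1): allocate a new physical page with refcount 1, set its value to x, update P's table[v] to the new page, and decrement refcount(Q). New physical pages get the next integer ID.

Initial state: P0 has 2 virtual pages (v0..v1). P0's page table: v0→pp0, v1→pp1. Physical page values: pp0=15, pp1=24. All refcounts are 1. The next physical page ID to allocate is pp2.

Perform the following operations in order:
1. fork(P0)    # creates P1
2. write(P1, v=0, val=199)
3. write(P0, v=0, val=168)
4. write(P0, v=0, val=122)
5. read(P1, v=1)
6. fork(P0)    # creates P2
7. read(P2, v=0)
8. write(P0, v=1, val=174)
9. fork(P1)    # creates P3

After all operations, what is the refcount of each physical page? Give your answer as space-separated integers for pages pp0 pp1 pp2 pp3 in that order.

Op 1: fork(P0) -> P1. 2 ppages; refcounts: pp0:2 pp1:2
Op 2: write(P1, v0, 199). refcount(pp0)=2>1 -> COPY to pp2. 3 ppages; refcounts: pp0:1 pp1:2 pp2:1
Op 3: write(P0, v0, 168). refcount(pp0)=1 -> write in place. 3 ppages; refcounts: pp0:1 pp1:2 pp2:1
Op 4: write(P0, v0, 122). refcount(pp0)=1 -> write in place. 3 ppages; refcounts: pp0:1 pp1:2 pp2:1
Op 5: read(P1, v1) -> 24. No state change.
Op 6: fork(P0) -> P2. 3 ppages; refcounts: pp0:2 pp1:3 pp2:1
Op 7: read(P2, v0) -> 122. No state change.
Op 8: write(P0, v1, 174). refcount(pp1)=3>1 -> COPY to pp3. 4 ppages; refcounts: pp0:2 pp1:2 pp2:1 pp3:1
Op 9: fork(P1) -> P3. 4 ppages; refcounts: pp0:2 pp1:3 pp2:2 pp3:1

Answer: 2 3 2 1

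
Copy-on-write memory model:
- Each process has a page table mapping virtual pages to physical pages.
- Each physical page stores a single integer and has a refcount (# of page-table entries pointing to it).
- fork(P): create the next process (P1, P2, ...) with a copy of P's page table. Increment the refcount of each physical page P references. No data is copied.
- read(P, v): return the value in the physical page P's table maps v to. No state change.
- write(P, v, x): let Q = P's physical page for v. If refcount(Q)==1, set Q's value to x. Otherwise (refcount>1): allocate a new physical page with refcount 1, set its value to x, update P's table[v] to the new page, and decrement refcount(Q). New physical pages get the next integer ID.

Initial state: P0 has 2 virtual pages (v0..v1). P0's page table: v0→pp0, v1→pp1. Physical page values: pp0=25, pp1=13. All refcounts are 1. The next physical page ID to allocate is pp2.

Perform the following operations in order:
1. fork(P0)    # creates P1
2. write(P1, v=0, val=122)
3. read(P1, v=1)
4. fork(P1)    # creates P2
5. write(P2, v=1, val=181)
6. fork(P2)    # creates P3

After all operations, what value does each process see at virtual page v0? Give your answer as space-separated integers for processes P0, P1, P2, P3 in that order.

Answer: 25 122 122 122

Derivation:
Op 1: fork(P0) -> P1. 2 ppages; refcounts: pp0:2 pp1:2
Op 2: write(P1, v0, 122). refcount(pp0)=2>1 -> COPY to pp2. 3 ppages; refcounts: pp0:1 pp1:2 pp2:1
Op 3: read(P1, v1) -> 13. No state change.
Op 4: fork(P1) -> P2. 3 ppages; refcounts: pp0:1 pp1:3 pp2:2
Op 5: write(P2, v1, 181). refcount(pp1)=3>1 -> COPY to pp3. 4 ppages; refcounts: pp0:1 pp1:2 pp2:2 pp3:1
Op 6: fork(P2) -> P3. 4 ppages; refcounts: pp0:1 pp1:2 pp2:3 pp3:2
P0: v0 -> pp0 = 25
P1: v0 -> pp2 = 122
P2: v0 -> pp2 = 122
P3: v0 -> pp2 = 122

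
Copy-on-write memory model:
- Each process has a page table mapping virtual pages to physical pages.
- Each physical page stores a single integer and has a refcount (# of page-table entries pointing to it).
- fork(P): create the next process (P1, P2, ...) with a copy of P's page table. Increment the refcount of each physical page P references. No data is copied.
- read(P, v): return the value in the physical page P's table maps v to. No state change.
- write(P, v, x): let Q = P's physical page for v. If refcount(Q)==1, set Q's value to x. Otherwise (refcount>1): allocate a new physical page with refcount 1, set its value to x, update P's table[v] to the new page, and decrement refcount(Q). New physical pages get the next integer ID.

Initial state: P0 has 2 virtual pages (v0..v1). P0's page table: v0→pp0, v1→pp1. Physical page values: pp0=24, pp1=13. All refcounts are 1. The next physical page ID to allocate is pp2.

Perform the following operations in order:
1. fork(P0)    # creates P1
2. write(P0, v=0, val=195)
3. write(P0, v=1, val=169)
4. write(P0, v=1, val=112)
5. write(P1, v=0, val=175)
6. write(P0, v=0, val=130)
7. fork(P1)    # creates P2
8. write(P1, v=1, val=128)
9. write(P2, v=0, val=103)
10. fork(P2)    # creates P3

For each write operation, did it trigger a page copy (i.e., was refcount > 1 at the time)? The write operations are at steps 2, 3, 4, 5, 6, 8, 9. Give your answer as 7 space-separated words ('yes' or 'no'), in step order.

Op 1: fork(P0) -> P1. 2 ppages; refcounts: pp0:2 pp1:2
Op 2: write(P0, v0, 195). refcount(pp0)=2>1 -> COPY to pp2. 3 ppages; refcounts: pp0:1 pp1:2 pp2:1
Op 3: write(P0, v1, 169). refcount(pp1)=2>1 -> COPY to pp3. 4 ppages; refcounts: pp0:1 pp1:1 pp2:1 pp3:1
Op 4: write(P0, v1, 112). refcount(pp3)=1 -> write in place. 4 ppages; refcounts: pp0:1 pp1:1 pp2:1 pp3:1
Op 5: write(P1, v0, 175). refcount(pp0)=1 -> write in place. 4 ppages; refcounts: pp0:1 pp1:1 pp2:1 pp3:1
Op 6: write(P0, v0, 130). refcount(pp2)=1 -> write in place. 4 ppages; refcounts: pp0:1 pp1:1 pp2:1 pp3:1
Op 7: fork(P1) -> P2. 4 ppages; refcounts: pp0:2 pp1:2 pp2:1 pp3:1
Op 8: write(P1, v1, 128). refcount(pp1)=2>1 -> COPY to pp4. 5 ppages; refcounts: pp0:2 pp1:1 pp2:1 pp3:1 pp4:1
Op 9: write(P2, v0, 103). refcount(pp0)=2>1 -> COPY to pp5. 6 ppages; refcounts: pp0:1 pp1:1 pp2:1 pp3:1 pp4:1 pp5:1
Op 10: fork(P2) -> P3. 6 ppages; refcounts: pp0:1 pp1:2 pp2:1 pp3:1 pp4:1 pp5:2

yes yes no no no yes yes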